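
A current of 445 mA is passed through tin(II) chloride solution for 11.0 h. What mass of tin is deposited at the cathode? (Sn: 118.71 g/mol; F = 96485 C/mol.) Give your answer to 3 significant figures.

10.8 g

Charge passed = 0.445 × 39600 = 17620 C
Moles of electrons = 17620 / 96485 = 0.1826 mol
Sn²⁺ + 2e⁻ → Sn, so n(Sn) = 0.1826 / 2 = 0.09130 mol
m = 0.09130 × 118.71 = 10.8 g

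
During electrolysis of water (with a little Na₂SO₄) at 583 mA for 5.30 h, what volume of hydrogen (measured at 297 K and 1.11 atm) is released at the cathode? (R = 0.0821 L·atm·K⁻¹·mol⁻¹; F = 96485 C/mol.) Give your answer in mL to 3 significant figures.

Charge passed = 0.583 × 19080 = 11120 C
n(e⁻) = Q/F = 11120/96485 = 0.1153 mol
2H⁺ + 2e⁻ → H₂, so n(H₂) = 0.1153 / 2 = 0.05765 mol
V = nRT/P = 0.05765 × 0.0821 × 297 / 1.11 = 1.266 L
= 1270 mL

1270 mL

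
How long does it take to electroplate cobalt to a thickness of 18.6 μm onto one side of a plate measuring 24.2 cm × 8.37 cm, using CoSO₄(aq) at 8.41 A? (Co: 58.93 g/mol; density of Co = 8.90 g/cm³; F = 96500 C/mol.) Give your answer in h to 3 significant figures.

0.363 h

Plated area = 24.2 × 8.37 = 202.6 cm²
Volume = 202.6 × 18.6×10⁻⁴ cm = 0.3768 cm³
m(Co) = 0.3768 × 8.90 = 3.354 g
n(Co) = 3.354 / 58.93 = 0.05691 mol; n(e⁻) = 2 × 0.05691 = 0.1138 mol
Q = 0.1138 × 96500 = 10980 C
t = 10980 / 8.41 = 1306 s = 0.363 h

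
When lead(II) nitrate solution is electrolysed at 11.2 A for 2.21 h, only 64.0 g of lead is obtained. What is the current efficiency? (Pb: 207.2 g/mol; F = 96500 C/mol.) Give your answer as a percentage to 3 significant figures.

Q = 11.2 × 7956 = 89110 C
n(e⁻) = 89110 / 96500 = 0.9234 mol
Pb²⁺ + 2e⁻ → Pb, so theoretical n(Pb) = 0.4617 mol → 95.66 g
Efficiency = 64.0 / 95.66 = 0.6690 = 66.9%

66.9%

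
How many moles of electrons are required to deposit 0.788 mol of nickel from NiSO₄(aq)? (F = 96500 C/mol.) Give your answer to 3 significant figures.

1.58 mol

Ni²⁺ + 2e⁻ → Ni, so n(e⁻) = 2 × 0.788 = 1.576 mol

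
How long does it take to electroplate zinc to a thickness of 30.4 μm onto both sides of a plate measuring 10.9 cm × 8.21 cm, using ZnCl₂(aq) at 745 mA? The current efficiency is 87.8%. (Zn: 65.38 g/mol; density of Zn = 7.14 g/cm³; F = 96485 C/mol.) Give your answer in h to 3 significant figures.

Plated area = 2 × 10.9 × 8.21 = 179.0 cm²
Volume = 179.0 × 30.4×10⁻⁴ cm = 0.5442 cm³
m(Zn) = 0.5442 × 7.14 = 3.886 g
n(Zn) = 3.886 / 65.38 = 0.05944 mol; n(e⁻) = 2 × 0.05944 = 0.1189 mol
Q = 0.1189 × 96485 / 0.878 = 13070 C
t = 13070 / 0.745 = 17540 s = 4.87 h

4.87 h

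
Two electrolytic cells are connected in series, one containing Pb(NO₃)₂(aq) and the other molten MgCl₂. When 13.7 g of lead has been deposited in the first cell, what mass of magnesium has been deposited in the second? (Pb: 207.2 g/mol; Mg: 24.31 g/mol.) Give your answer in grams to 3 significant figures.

n(Pb) = 13.7 / 207.2 = 0.06612 mol
Pb²⁺ + 2e⁻ → Pb, so n(e⁻) = 2 × 0.06612 = 0.1322 mol
In series, the same 0.1322 mol of electrons flows through the second cell.
Mg²⁺ + 2e⁻ → Mg, so n(Mg) = 0.1322 / 2 = 0.06610 mol
m(Mg) = 0.06610 × 24.31 = 1.61 g

1.61 g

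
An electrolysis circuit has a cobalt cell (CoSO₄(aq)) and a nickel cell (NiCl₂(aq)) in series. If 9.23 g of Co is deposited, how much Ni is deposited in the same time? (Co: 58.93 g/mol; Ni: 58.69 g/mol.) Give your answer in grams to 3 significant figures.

9.19 g

n(Co) = 9.23 / 58.93 = 0.1566 mol
Co²⁺ + 2e⁻ → Co, so n(e⁻) = 2 × 0.1566 = 0.3132 mol
The cells are in series, so the same charge (and hence the same n(e⁻) = 0.3132 mol) passes through both.
Ni²⁺ + 2e⁻ → Ni, so n(Ni) = 0.3132 / 2 = 0.1566 mol
m(Ni) = 0.1566 × 58.69 = 9.19 g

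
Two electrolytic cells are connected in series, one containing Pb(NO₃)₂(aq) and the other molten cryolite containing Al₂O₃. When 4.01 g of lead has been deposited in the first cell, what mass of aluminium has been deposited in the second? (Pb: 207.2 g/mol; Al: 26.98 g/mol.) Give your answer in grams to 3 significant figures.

0.348 g

n(Pb) = 4.01 / 207.2 = 0.01935 mol
Pb²⁺ + 2e⁻ → Pb, so n(e⁻) = 2 × 0.01935 = 0.03870 mol
The cells are in series, so the same charge (and hence the same n(e⁻) = 0.03870 mol) passes through both.
Al³⁺ + 3e⁻ → Al, so n(Al) = 0.03870 / 3 = 0.01290 mol
m(Al) = 0.01290 × 26.98 = 0.348 g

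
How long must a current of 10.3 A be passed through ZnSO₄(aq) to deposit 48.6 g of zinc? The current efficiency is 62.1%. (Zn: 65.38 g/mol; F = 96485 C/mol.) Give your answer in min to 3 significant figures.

n(Zn) = 48.6 / 65.38 = 0.7433 mol
Zn²⁺ + 2e⁻ → Zn, so n(e⁻) = 2 × 0.7433 = 1.487 mol
Q = 1.487 × 96485 / 0.621 = 2.310×10^5 C
t = Q / I = 2.310×10^5 / 10.3 = 22430 s = 374 min

374 min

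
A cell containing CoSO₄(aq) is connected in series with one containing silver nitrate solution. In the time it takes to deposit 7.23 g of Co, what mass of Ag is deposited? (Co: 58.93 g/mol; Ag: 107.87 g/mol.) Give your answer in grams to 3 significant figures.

n(Co) = 7.23 / 58.93 = 0.1227 mol
Co²⁺ + 2e⁻ → Co, so n(e⁻) = 2 × 0.1227 = 0.2454 mol
The cells are in series, so the same charge (and hence the same n(e⁻) = 0.2454 mol) passes through both.
Ag⁺ + e⁻ → Ag, so n(Ag) = 0.2454 mol
m(Ag) = 0.2454 × 107.87 = 26.5 g

26.5 g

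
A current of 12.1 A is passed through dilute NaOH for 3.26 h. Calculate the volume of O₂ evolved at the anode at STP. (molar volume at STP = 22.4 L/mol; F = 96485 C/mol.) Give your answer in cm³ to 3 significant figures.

Q = 12.1 A × 11736 s = 1.420×10^5 C
Moles of electrons = 1.420×10^5 / 96485 = 1.472 mol
2H₂O → O₂ + 4H⁺ + 4e⁻, so n(O₂) = 1.472 / 4 = 0.3680 mol
V = 0.3680 × 22.4 = 8.243 L
= 8240 cm³

8240 cm³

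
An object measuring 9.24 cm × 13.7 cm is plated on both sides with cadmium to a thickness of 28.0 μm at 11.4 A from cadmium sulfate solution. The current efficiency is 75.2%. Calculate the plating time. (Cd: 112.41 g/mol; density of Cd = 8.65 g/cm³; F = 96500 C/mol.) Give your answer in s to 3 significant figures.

1230 s

Plated area = 2 × 9.24 × 13.7 = 253.2 cm²
Volume = 253.2 × 28.0×10⁻⁴ cm = 0.7090 cm³
m(Cd) = 0.7090 × 8.65 = 6.133 g
n(Cd) = 6.133 / 112.41 = 0.05456 mol; n(e⁻) = 2 × 0.05456 = 0.1091 mol
Q = 0.1091 × 96500 / 0.752 = 14000 C
t = 14000 / 11.4 = 1228 s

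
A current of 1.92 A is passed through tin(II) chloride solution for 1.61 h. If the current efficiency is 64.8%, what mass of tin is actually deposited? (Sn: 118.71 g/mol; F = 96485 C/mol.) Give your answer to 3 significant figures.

Q = 1.92 × 5796 = 11130 C
n(e⁻) = 11130 / 96485 = 0.1154 mol
Sn²⁺ + 2e⁻ → Sn, so theoretical m(Sn) = 0.05770 × 118.71 = 6.850 g
Actual mass = 64.8% × 6.850 = 4.44 g

4.44 g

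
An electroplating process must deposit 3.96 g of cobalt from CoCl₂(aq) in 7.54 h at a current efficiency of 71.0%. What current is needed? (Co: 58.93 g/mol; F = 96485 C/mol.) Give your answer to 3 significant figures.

0.673 A

n(Co) = 3.96 / 58.93 = 0.06720 mol
Co²⁺ + 2e⁻ → Co, so n(e⁻) = 2 × 0.06720 = 0.1344 mol
Q = 0.1344 × 96485 / 0.710 = 18260 C
I = Q / t = 18260 / 27144 s = 0.673 A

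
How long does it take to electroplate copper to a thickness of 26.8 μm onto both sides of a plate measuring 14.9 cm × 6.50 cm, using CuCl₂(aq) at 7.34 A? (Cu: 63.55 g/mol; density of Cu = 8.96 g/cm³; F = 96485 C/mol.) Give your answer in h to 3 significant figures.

0.535 h

Plated area = 2 × 14.9 × 6.50 = 193.7 cm²
Volume = 193.7 × 26.8×10⁻⁴ cm = 0.5191 cm³
m(Cu) = 0.5191 × 8.96 = 4.651 g
n(Cu) = 4.651 / 63.55 = 0.07319 mol; n(e⁻) = 2 × 0.07319 = 0.1464 mol
Q = 0.1464 × 96485 = 14130 C
t = 14130 / 7.34 = 1925 s = 0.535 h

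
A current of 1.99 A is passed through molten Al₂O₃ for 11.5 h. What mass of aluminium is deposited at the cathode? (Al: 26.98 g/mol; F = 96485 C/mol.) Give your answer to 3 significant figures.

Q = 1.99 A × 41400 s = 82390 C
n(e⁻) = Q/F = 82390/96485 = 0.8539 mol
Al³⁺ + 3e⁻ → Al, so n(Al) = 0.8539 / 3 = 0.2846 mol
m = 0.2846 × 26.98 = 7.68 g

7.68 g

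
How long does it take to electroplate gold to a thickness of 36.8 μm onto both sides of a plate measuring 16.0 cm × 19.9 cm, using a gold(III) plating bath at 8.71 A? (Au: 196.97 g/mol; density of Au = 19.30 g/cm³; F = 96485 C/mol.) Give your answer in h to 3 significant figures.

Plated area = 2 × 16.0 × 19.9 = 636.8 cm²
Volume = 636.8 × 36.8×10⁻⁴ cm = 2.343 cm³
m(Au) = 2.343 × 19.30 = 45.22 g
n(Au) = 45.22 / 196.97 = 0.2296 mol; n(e⁻) = 3 × 0.2296 = 0.6888 mol
Q = 0.6888 × 96485 = 66460 C
t = 66460 / 8.71 = 7630 s = 2.12 h

2.12 h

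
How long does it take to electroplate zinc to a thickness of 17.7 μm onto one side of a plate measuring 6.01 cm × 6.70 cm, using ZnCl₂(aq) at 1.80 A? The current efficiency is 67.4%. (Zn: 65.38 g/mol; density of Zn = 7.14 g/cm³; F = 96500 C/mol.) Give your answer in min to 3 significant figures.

Plated area = 6.01 × 6.70 = 40.27 cm²
Volume = 40.27 × 17.7×10⁻⁴ cm = 0.07128 cm³
m(Zn) = 0.07128 × 7.14 = 0.5089 g
n(Zn) = 0.5089 / 65.38 = 0.007784 mol; n(e⁻) = 2 × 0.007784 = 0.01557 mol
Q = 0.01557 × 96500 / 0.674 = 2229 C
t = 2229 / 1.80 = 1238 s = 20.6 min

20.6 min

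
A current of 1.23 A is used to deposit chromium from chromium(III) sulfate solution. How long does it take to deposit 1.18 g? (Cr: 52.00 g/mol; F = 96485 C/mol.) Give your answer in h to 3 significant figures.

n(Cr) = 1.18 / 52.00 = 0.02269 mol
Cr³⁺ + 3e⁻ → Cr, so n(e⁻) = 3 × 0.02269 = 0.06807 mol
Q = 0.06807 × 96485 = 6568 C
t = Q / I = 6568 / 1.23 = 5340 s = 1.48 h

1.48 h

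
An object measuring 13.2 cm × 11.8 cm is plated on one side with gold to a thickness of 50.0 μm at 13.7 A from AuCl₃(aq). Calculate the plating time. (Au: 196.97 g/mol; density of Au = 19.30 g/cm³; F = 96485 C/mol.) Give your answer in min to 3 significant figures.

26.9 min

Plated area = 13.2 × 11.8 = 155.8 cm²
Volume = 155.8 × 50.0×10⁻⁴ cm = 0.7790 cm³
m(Au) = 0.7790 × 19.30 = 15.03 g
n(Au) = 15.03 / 196.97 = 0.07631 mol; n(e⁻) = 3 × 0.07631 = 0.2289 mol
Q = 0.2289 × 96485 = 22090 C
t = 22090 / 13.7 = 1612 s = 26.9 min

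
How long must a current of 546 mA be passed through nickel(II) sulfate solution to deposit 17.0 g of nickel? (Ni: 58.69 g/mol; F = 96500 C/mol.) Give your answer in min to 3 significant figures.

n(Ni) = 17.0 / 58.69 = 0.2897 mol
Ni²⁺ + 2e⁻ → Ni, so n(e⁻) = 2 × 0.2897 = 0.5794 mol
Q = 0.5794 × 96500 = 55910 C
t = Q / I = 55910 / 0.546 = 1.024×10^5 s = 1710 min

1710 min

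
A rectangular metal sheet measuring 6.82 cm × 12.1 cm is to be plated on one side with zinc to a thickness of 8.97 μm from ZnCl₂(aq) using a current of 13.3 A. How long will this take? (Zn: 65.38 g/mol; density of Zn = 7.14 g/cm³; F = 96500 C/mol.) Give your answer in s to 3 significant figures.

Plated area = 6.82 × 12.1 = 82.52 cm²
Volume = 82.52 × 8.97×10⁻⁴ cm = 0.07402 cm³
m(Zn) = 0.07402 × 7.14 = 0.5285 g
n(Zn) = 0.5285 / 65.38 = 0.008084 mol; n(e⁻) = 2 × 0.008084 = 0.01617 mol
Q = 0.01617 × 96500 = 1560 C
t = 1560 / 13.3 = 117.3 s

117 s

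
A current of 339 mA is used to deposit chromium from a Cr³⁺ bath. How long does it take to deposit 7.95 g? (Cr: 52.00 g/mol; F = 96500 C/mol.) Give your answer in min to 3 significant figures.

2180 min

n(Cr) = 7.95 / 52.00 = 0.1529 mol
Cr³⁺ + 3e⁻ → Cr, so n(e⁻) = 3 × 0.1529 = 0.4587 mol
Q = 0.4587 × 96500 = 44260 C
t = Q / I = 44260 / 0.339 = 1.306×10^5 s = 2180 min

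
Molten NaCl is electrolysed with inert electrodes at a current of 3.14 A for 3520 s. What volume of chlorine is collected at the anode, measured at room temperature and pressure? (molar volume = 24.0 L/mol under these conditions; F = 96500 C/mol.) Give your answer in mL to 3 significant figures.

1370 mL

Charge passed = 3.14 × 3520 = 11050 C
n(e⁻) = Q/F = 11050/96500 = 0.1145 mol
2Cl⁻ → Cl₂ + 2e⁻, so n(Cl₂) = 0.1145 / 2 = 0.05725 mol
V = 0.05725 × 24.0 = 1.374 L
= 1370 mL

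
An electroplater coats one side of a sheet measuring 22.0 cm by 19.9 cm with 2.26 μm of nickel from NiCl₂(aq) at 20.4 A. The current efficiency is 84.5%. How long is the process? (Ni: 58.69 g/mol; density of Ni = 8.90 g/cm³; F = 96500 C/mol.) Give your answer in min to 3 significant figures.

2.80 min

Plated area = 22.0 × 19.9 = 437.8 cm²
Volume = 437.8 × 2.26×10⁻⁴ cm = 0.09894 cm³
m(Ni) = 0.09894 × 8.90 = 0.8806 g
n(Ni) = 0.8806 / 58.69 = 0.01500 mol; n(e⁻) = 2 × 0.01500 = 0.03000 mol
Q = 0.03000 × 96500 / 0.845 = 3426 C
t = 3426 / 20.4 = 167.9 s = 2.80 min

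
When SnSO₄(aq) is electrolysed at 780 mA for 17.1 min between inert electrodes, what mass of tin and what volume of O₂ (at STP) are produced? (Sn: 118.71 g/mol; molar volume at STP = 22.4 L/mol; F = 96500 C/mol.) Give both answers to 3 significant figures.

Q = 0.780 × 1026 = 800.3 C; n(e⁻) = 800.3 / 96500 = 0.008293 mol
Cathode: Sn²⁺ + 2e⁻ → Sn → n(Sn) = 0.008293/2 = 0.004147 mol → 0.492 g
Anode: 2H₂O → O₂ + 4H⁺ + 4e⁻ → n(O₂) = 0.008293/4 = 0.002073 mol → 0.0464 L

0.492 g Sn; 0.0464 L O₂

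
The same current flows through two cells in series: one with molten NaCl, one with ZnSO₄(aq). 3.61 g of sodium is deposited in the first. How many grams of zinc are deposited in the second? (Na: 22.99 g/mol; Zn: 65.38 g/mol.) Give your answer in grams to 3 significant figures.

5.13 g

n(Na) = 3.61 / 22.99 = 0.1570 mol
Na⁺ + e⁻ → Na, so n(e⁻) = 0.1570 mol
Same current for the same time ⇒ same n(e⁻) = 0.1570 mol in both cells.
Zn²⁺ + 2e⁻ → Zn, so n(Zn) = 0.1570 / 2 = 0.07850 mol
m(Zn) = 0.07850 × 65.38 = 5.13 g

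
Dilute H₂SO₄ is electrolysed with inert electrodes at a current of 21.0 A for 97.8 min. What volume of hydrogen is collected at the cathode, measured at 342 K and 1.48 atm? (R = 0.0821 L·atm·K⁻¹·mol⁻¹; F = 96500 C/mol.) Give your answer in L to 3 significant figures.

12.1 L

Q = It = 21.0 × 5868 = 1.232×10^5 C
n(e⁻) = Q/F = 1.232×10^5/96500 = 1.277 mol
2H⁺ + 2e⁻ → H₂, so n(H₂) = 1.277 / 2 = 0.6385 mol
V = nRT/P = 0.6385 × 0.0821 × 342 / 1.48 = 12.11 L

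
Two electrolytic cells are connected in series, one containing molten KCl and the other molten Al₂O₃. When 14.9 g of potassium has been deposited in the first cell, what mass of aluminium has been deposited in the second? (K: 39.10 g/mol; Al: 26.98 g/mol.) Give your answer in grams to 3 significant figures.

n(K) = 14.9 / 39.10 = 0.3811 mol
K⁺ + e⁻ → K, so n(e⁻) = 0.3811 mol
The cells are in series, so the same charge (and hence the same n(e⁻) = 0.3811 mol) passes through both.
Al³⁺ + 3e⁻ → Al, so n(Al) = 0.3811 / 3 = 0.1270 mol
m(Al) = 0.1270 × 26.98 = 3.43 g

3.43 g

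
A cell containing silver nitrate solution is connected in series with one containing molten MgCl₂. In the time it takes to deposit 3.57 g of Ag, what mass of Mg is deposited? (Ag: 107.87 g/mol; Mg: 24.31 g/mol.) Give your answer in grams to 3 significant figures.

0.402 g

n(Ag) = 3.57 / 107.87 = 0.03310 mol
Ag⁺ + e⁻ → Ag, so n(e⁻) = 0.03310 mol
Since the cells are in series, n(e⁻) in the Mg cell is also 0.03310 mol.
Mg²⁺ + 2e⁻ → Mg, so n(Mg) = 0.03310 / 2 = 0.01655 mol
m(Mg) = 0.01655 × 24.31 = 0.402 g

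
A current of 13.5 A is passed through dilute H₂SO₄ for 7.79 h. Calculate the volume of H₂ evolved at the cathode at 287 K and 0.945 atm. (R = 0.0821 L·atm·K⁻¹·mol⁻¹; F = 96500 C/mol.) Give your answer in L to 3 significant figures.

Q = 13.5 A × 28044 s = 3.786×10^5 C
n(e⁻) = 3.786×10^5 / 96500 = 3.923 mol
2H⁺ + 2e⁻ → H₂, so n(H₂) = 3.923 / 2 = 1.962 mol
V = nRT/P = 1.962 × 0.0821 × 287 / 0.945 = 48.92 L

48.9 L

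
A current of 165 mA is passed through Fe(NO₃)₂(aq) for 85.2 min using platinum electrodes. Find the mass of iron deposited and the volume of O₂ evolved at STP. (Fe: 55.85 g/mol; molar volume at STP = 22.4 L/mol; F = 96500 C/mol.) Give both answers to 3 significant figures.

Q = 0.165 × 5112 = 843.5 C; n(e⁻) = 843.5 / 96500 = 0.008741 mol
Cathode: Fe²⁺ + 2e⁻ → Fe → n(Fe) = 0.008741/2 = 0.004371 mol → 0.244 g
Anode: 2H₂O → O₂ + 4H⁺ + 4e⁻ → n(O₂) = 0.008741/4 = 0.002185 mol → 0.0489 L

0.244 g Fe; 0.0489 L O₂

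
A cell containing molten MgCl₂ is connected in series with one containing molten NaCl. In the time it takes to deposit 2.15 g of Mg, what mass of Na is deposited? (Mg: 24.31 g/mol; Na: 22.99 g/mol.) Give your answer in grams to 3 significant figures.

n(Mg) = 2.15 / 24.31 = 0.08844 mol
Mg²⁺ + 2e⁻ → Mg, so n(e⁻) = 2 × 0.08844 = 0.1769 mol
Same current for the same time ⇒ same n(e⁻) = 0.1769 mol in both cells.
Na⁺ + e⁻ → Na, so n(Na) = 0.1769 mol
m(Na) = 0.1769 × 22.99 = 4.07 g

4.07 g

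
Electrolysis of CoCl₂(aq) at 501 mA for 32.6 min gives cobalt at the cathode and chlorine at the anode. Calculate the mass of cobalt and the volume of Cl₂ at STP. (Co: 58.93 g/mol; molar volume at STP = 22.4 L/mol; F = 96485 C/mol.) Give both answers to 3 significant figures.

0.299 g Co; 0.114 L Cl₂

Q = 0.501 × 1956 = 980.0 C; n(e⁻) = 980.0 / 96485 = 0.01016 mol
Cathode: Co²⁺ + 2e⁻ → Co → n(Co) = 0.01016/2 = 0.005080 mol → 0.299 g
Anode: 2Cl⁻ → Cl₂ + 2e⁻ → n(Cl₂) = 0.01016/2 = 0.005080 mol → 0.114 L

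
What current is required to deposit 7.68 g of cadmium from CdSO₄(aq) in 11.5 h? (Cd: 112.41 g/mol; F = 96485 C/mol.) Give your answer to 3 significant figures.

n(Cd) = 7.68 / 112.41 = 0.06832 mol
Cd²⁺ + 2e⁻ → Cd, so n(e⁻) = 2 × 0.06832 = 0.1366 mol
Q = 0.1366 × 96485 = 13180 C
I = Q / t = 13180 / 41400 s = 0.318 A

0.318 A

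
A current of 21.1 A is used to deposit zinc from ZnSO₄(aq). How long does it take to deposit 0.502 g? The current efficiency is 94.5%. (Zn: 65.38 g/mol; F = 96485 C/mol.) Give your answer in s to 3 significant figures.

74.3 s

n(Zn) = 0.502 / 65.38 = 0.007678 mol
Zn²⁺ + 2e⁻ → Zn, so n(e⁻) = 2 × 0.007678 = 0.01536 mol
Q = 0.01536 × 96485 / 0.945 = 1568 C
t = Q / I = 1568 / 21.1 = 74.31 s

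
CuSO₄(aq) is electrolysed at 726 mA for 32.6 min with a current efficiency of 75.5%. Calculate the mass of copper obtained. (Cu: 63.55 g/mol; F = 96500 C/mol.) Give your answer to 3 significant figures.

0.353 g

Q = 0.726 × 1956 = 1420 C
n(e⁻) = 1420 / 96500 = 0.01472 mol
Cu²⁺ + 2e⁻ → Cu, so theoretical m(Cu) = 0.007360 × 63.55 = 0.4677 g
Actual mass = 75.5% × 0.4677 = 0.353 g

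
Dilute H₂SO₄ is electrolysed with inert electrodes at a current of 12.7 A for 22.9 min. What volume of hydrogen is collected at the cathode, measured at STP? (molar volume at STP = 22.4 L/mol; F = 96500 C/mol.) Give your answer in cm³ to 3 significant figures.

Q = It = 12.7 × 1374 = 17450 C
n(e⁻) = 17450 / 96500 = 0.1808 mol
2H⁺ + 2e⁻ → H₂, so n(H₂) = 0.1808 / 2 = 0.09040 mol
V = 0.09040 × 22.4 = 2.025 L
= 2030 cm³

2030 cm³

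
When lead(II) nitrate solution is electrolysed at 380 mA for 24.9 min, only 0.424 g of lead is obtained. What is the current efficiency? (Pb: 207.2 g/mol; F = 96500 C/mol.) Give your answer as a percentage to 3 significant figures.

Q = 0.380 × 1494 = 567.7 C
n(e⁻) = 567.7 / 96500 = 0.005883 mol
Pb²⁺ + 2e⁻ → Pb, so theoretical n(Pb) = 0.002942 mol → 0.6096 g
Efficiency = 0.424 / 0.6096 = 0.6955 = 69.6%

69.6%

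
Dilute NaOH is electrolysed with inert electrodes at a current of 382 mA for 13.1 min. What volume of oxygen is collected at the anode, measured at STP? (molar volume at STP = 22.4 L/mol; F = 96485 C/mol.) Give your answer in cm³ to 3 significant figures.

17.4 cm³

Charge passed = 0.382 × 786 = 300.3 C
Moles of electrons = 300.3 / 96485 = 0.003112 mol
2H₂O → O₂ + 4H⁺ + 4e⁻, so n(O₂) = 0.003112 / 4 = 7.780×10^-4 mol
V = 7.780×10^-4 × 22.4 = 0.01743 L
= 17.4 cm³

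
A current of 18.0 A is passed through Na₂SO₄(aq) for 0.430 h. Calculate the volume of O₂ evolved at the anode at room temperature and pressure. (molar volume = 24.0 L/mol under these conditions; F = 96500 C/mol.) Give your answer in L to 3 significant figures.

Q = 18.0 A × 1548 s = 27860 C
Moles of electrons = 27860 / 96500 = 0.2887 mol
2H₂O → O₂ + 4H⁺ + 4e⁻, so n(O₂) = 0.2887 / 4 = 0.07218 mol
V = 0.07218 × 24.0 = 1.732 L

1.73 L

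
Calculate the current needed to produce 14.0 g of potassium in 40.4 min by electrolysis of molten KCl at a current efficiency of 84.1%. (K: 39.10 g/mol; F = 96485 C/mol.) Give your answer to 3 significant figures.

16.9 A

n(K) = 14.0 / 39.10 = 0.3581 mol
K⁺ + e⁻ → K, so n(e⁻) = 0.3581 mol
Q = 0.3581 × 96485 / 0.841 = 41080 C
I = Q / t = 41080 / 2424 s = 16.9 A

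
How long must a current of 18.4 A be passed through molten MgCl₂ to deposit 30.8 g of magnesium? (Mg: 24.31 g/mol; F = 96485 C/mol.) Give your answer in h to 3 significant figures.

n(Mg) = 30.8 / 24.31 = 1.267 mol
Mg²⁺ + 2e⁻ → Mg, so n(e⁻) = 2 × 1.267 = 2.534 mol
Q = 2.534 × 96485 = 2.445×10^5 C
t = Q / I = 2.445×10^5 / 18.4 = 13290 s = 3.69 h

3.69 h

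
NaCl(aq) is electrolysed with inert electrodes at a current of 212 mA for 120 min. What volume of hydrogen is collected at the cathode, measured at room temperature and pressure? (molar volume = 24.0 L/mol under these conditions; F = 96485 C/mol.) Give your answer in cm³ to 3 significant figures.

Q = It = 0.212 × 7200 = 1526 C
n(e⁻) = 1526 / 96485 = 0.01582 mol
2H⁺ + 2e⁻ → H₂, so n(H₂) = 0.01582 / 2 = 0.007910 mol
V = 0.007910 × 24.0 = 0.1898 L
= 190 cm³

190 cm³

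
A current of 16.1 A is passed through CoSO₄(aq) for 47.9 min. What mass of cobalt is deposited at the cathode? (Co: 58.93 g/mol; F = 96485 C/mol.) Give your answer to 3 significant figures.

14.1 g

Q = 16.1 A × 2874 s = 46270 C
n(e⁻) = Q/F = 46270/96485 = 0.4796 mol
Co²⁺ + 2e⁻ → Co, so n(Co) = 0.4796 / 2 = 0.2398 mol
m = 0.2398 × 58.93 = 14.1 g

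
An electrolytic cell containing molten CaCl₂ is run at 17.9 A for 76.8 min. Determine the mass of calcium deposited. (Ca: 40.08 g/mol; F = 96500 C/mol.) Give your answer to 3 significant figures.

Charge passed = 17.9 × 4608 = 82480 C
n(e⁻) = Q/F = 82480/96500 = 0.8547 mol
Ca²⁺ + 2e⁻ → Ca, so n(Ca) = 0.8547 / 2 = 0.4274 mol
m = 0.4274 × 40.08 = 17.1 g

17.1 g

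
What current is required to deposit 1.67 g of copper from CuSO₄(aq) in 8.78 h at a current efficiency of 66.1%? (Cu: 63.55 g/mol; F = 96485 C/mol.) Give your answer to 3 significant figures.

0.243 A

n(Cu) = 1.67 / 63.55 = 0.02628 mol
Cu²⁺ + 2e⁻ → Cu, so n(e⁻) = 2 × 0.02628 = 0.05256 mol
Q = 0.05256 × 96485 / 0.661 = 7672 C
I = Q / t = 7672 / 31608 s = 0.243 A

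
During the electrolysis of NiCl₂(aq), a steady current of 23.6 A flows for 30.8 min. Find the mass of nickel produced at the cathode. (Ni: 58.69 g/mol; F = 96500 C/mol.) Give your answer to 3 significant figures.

13.3 g

Q = 23.6 A × 1848 s = 43610 C
Moles of electrons = 43610 / 96500 = 0.4519 mol
Ni²⁺ + 2e⁻ → Ni, so n(Ni) = 0.4519 / 2 = 0.2260 mol
m = 0.2260 × 58.69 = 13.3 g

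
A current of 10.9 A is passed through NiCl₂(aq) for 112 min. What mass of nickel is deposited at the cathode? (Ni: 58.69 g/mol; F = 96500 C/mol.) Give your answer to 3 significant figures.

Q = 10.9 A × 6720 s = 73250 C
n(e⁻) = 73250 / 96500 = 0.7591 mol
Ni²⁺ + 2e⁻ → Ni, so n(Ni) = 0.7591 / 2 = 0.3796 mol
m = 0.3796 × 58.69 = 22.3 g

22.3 g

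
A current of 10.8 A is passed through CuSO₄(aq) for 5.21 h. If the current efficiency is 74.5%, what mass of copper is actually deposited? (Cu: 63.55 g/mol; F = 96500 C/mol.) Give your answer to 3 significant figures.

Q = 10.8 × 18756 = 2.026×10^5 C
n(e⁻) = 2.026×10^5 / 96500 = 2.099 mol
Cu²⁺ + 2e⁻ → Cu, so theoretical m(Cu) = 1.050 × 63.55 = 66.73 g
Actual mass = 74.5% × 66.73 = 49.7 g

49.7 g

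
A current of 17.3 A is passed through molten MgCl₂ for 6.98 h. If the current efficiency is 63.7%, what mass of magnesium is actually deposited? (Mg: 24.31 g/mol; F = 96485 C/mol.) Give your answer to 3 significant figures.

34.9 g

Q = 17.3 × 25128 = 4.347×10^5 C
n(e⁻) = 4.347×10^5 / 96485 = 4.505 mol
Mg²⁺ + 2e⁻ → Mg, so theoretical m(Mg) = 2.253 × 24.31 = 54.77 g
Actual mass = 63.7% × 54.77 = 34.9 g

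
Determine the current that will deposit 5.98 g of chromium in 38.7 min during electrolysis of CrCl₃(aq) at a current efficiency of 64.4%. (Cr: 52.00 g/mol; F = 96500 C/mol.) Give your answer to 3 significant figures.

n(Cr) = 5.98 / 52.00 = 0.1150 mol
Cr³⁺ + 3e⁻ → Cr, so n(e⁻) = 3 × 0.1150 = 0.3450 mol
Q = 0.3450 × 96500 / 0.644 = 51700 C
I = Q / t = 51700 / 2322 s = 22.3 A

22.3 A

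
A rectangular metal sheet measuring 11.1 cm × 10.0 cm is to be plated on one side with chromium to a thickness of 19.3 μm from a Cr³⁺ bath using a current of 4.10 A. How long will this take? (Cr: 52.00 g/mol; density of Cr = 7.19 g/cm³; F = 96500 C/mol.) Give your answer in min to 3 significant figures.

Plated area = 11.1 × 10.0 = 111.0 cm²
Volume = 111.0 × 19.3×10⁻⁴ cm = 0.2142 cm³
m(Cr) = 0.2142 × 7.19 = 1.540 g
n(Cr) = 1.540 / 52.00 = 0.02962 mol; n(e⁻) = 3 × 0.02962 = 0.08886 mol
Q = 0.08886 × 96500 = 8575 C
t = 8575 / 4.10 = 2091 s = 34.9 min

34.9 min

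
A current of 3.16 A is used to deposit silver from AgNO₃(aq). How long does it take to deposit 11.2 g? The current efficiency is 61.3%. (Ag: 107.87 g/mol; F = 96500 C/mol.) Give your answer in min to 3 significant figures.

n(Ag) = 11.2 / 107.87 = 0.1038 mol
Ag⁺ + e⁻ → Ag, so n(e⁻) = 0.1038 mol
Q = 0.1038 × 96500 / 0.613 = 16340 C
t = Q / I = 16340 / 3.16 = 5171 s = 86.2 min

86.2 min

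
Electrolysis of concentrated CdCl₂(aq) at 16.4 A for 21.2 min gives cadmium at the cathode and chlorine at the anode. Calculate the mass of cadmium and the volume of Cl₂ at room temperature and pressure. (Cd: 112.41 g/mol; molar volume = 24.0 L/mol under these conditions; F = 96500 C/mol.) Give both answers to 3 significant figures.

12.2 g Cd; 2.59 L Cl₂

Q = 16.4 × 1272 = 20860 C; n(e⁻) = 20860 / 96500 = 0.2162 mol
Cathode: Cd²⁺ + 2e⁻ → Cd → n(Cd) = 0.2162/2 = 0.1081 mol → 12.2 g
Anode: 2Cl⁻ → Cl₂ + 2e⁻ → n(Cl₂) = 0.2162/2 = 0.1081 mol → 2.59 L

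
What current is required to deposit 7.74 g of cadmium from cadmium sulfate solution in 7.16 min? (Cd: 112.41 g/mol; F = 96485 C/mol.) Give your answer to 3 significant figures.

n(Cd) = 7.74 / 112.41 = 0.06886 mol
Cd²⁺ + 2e⁻ → Cd, so n(e⁻) = 2 × 0.06886 = 0.1377 mol
Q = 0.1377 × 96485 = 13290 C
I = Q / t = 13290 / 429.6 s = 30.9 A

30.9 A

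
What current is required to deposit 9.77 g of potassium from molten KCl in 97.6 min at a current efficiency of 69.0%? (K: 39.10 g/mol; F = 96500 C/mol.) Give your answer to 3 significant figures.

5.97 A

n(K) = 9.77 / 39.10 = 0.2499 mol
K⁺ + e⁻ → K, so n(e⁻) = 0.2499 mol
Q = 0.2499 × 96500 / 0.690 = 34950 C
I = Q / t = 34950 / 5856 s = 5.97 A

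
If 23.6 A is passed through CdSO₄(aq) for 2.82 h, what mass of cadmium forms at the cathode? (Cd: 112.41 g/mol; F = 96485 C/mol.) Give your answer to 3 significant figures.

Q = It = 23.6 × 10152 = 2.396×10^5 C
n(e⁻) = Q/F = 2.396×10^5/96485 = 2.483 mol
Cd²⁺ + 2e⁻ → Cd, so n(Cd) = 2.483 / 2 = 1.242 mol
m = 1.242 × 112.41 = 140 g

140 g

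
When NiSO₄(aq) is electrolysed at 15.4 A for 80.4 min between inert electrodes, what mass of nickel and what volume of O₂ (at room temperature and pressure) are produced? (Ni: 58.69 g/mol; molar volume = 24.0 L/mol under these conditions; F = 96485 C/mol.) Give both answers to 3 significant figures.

Q = 15.4 × 4824 = 74290 C; n(e⁻) = 74290 / 96485 = 0.7700 mol
Cathode: Ni²⁺ + 2e⁻ → Ni → n(Ni) = 0.7700/2 = 0.3850 mol → 22.6 g
Anode: 2H₂O → O₂ + 4H⁺ + 4e⁻ → n(O₂) = 0.7700/4 = 0.1925 mol → 4.62 L

22.6 g Ni; 4.62 L O₂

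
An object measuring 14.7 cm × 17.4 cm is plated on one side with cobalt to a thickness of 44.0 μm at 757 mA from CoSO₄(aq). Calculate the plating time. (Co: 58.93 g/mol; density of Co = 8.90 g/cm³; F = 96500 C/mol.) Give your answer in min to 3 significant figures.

722 min

Plated area = 14.7 × 17.4 = 255.8 cm²
Volume = 255.8 × 44.0×10⁻⁴ cm = 1.126 cm³
m(Co) = 1.126 × 8.90 = 10.02 g
n(Co) = 10.02 / 58.93 = 0.1700 mol; n(e⁻) = 2 × 0.1700 = 0.3400 mol
Q = 0.3400 × 96500 = 32810 C
t = 32810 / 0.757 = 43340 s = 722 min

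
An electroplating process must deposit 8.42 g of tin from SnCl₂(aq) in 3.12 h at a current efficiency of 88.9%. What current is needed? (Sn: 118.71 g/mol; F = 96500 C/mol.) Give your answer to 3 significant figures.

1.37 A

n(Sn) = 8.42 / 118.71 = 0.07093 mol
Sn²⁺ + 2e⁻ → Sn, so n(e⁻) = 2 × 0.07093 = 0.1419 mol
Q = 0.1419 × 96500 / 0.889 = 15400 C
I = Q / t = 15400 / 11232 s = 1.37 A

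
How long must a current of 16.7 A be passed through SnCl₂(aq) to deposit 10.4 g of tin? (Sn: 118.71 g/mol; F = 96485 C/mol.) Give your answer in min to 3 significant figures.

n(Sn) = 10.4 / 118.71 = 0.08761 mol
Sn²⁺ + 2e⁻ → Sn, so n(e⁻) = 2 × 0.08761 = 0.1752 mol
Q = 0.1752 × 96485 = 16900 C
t = Q / I = 16900 / 16.7 = 1012 s = 16.9 min

16.9 min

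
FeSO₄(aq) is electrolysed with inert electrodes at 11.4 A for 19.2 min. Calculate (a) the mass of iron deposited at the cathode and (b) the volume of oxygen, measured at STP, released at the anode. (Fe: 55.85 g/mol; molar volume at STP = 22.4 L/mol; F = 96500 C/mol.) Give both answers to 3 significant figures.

3.80 g Fe; 0.762 L O₂

Q = 11.4 × 1152 = 13130 C; n(e⁻) = 13130 / 96500 = 0.1361 mol
Cathode: Fe²⁺ + 2e⁻ → Fe → n(Fe) = 0.1361/2 = 0.06805 mol → 3.80 g
Anode: 2H₂O → O₂ + 4H⁺ + 4e⁻ → n(O₂) = 0.1361/4 = 0.03403 mol → 0.762 L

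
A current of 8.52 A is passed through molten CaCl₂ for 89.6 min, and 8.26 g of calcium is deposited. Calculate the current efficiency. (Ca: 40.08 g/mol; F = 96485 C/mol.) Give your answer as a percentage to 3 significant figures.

Q = 8.52 × 5376 = 45800 C
n(e⁻) = 45800 / 96485 = 0.4747 mol
Ca²⁺ + 2e⁻ → Ca, so theoretical n(Ca) = 0.2374 mol → 9.515 g
Efficiency = 8.26 / 9.515 = 0.8681 = 86.8%

86.8%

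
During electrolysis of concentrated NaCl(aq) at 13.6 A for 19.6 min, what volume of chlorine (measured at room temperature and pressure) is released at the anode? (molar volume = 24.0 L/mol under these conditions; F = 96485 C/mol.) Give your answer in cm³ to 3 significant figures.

Charge passed = 13.6 × 1176 = 15990 C
Moles of electrons = 15990 / 96485 = 0.1657 mol
2Cl⁻ → Cl₂ + 2e⁻, so n(Cl₂) = 0.1657 / 2 = 0.08285 mol
V = 0.08285 × 24.0 = 1.988 L
= 1990 cm³

1990 cm³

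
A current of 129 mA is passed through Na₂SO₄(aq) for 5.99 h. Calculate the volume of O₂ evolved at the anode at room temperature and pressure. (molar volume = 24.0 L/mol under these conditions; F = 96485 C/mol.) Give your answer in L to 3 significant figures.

Q = 0.129 A × 21564 s = 2782 C
Moles of electrons = 2782 / 96485 = 0.02883 mol
2H₂O → O₂ + 4H⁺ + 4e⁻, so n(O₂) = 0.02883 / 4 = 0.007208 mol
V = 0.007208 × 24.0 = 0.1730 L

0.173 L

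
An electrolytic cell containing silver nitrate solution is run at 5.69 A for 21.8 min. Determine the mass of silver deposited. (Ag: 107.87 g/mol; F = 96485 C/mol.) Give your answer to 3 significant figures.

Q = 5.69 A × 1308 s = 7443 C
n(e⁻) = Q/F = 7443/96485 = 0.07714 mol
Ag⁺ + e⁻ → Ag, so n(Ag) = 0.07714 mol
m = 0.07714 × 107.87 = 8.32 g

8.32 g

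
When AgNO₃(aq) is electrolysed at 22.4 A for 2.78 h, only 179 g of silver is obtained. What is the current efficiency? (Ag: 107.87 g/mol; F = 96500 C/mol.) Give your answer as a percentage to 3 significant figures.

Q = 22.4 × 10008 = 2.242×10^5 C
n(e⁻) = 2.242×10^5 / 96500 = 2.323 mol
Ag⁺ + e⁻ → Ag, so theoretical n(Ag) = 2.323 mol → 250.6 g
Efficiency = 179 / 250.6 = 0.7143 = 71.4%

71.4%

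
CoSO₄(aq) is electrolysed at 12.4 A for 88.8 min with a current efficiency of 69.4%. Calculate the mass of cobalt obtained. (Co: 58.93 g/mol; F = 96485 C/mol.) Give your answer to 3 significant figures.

Q = 12.4 × 5328 = 66070 C
n(e⁻) = 66070 / 96485 = 0.6848 mol
Co²⁺ + 2e⁻ → Co, so theoretical m(Co) = 0.3424 × 58.93 = 20.18 g
Actual mass = 69.4% × 20.18 = 14.0 g

14.0 g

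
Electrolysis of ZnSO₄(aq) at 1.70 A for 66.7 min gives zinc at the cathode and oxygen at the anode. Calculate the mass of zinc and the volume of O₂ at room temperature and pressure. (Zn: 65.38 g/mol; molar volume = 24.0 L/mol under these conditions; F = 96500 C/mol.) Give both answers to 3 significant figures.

2.30 g Zn; 0.423 L O₂

Q = 1.70 × 4002 = 6803 C; n(e⁻) = 6803 / 96500 = 0.07050 mol
Cathode: Zn²⁺ + 2e⁻ → Zn → n(Zn) = 0.07050/2 = 0.03525 mol → 2.30 g
Anode: 2H₂O → O₂ + 4H⁺ + 4e⁻ → n(O₂) = 0.07050/4 = 0.01763 mol → 0.423 L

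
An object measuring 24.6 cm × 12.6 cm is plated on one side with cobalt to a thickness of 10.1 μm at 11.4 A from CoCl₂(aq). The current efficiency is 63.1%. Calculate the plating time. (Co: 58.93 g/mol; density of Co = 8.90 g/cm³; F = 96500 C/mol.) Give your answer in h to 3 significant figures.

0.352 h

Plated area = 24.6 × 12.6 = 310.0 cm²
Volume = 310.0 × 10.1×10⁻⁴ cm = 0.3131 cm³
m(Co) = 0.3131 × 8.90 = 2.787 g
n(Co) = 2.787 / 58.93 = 0.04729 mol; n(e⁻) = 2 × 0.04729 = 0.09458 mol
Q = 0.09458 × 96500 / 0.631 = 14460 C
t = 14460 / 11.4 = 1268 s = 0.352 h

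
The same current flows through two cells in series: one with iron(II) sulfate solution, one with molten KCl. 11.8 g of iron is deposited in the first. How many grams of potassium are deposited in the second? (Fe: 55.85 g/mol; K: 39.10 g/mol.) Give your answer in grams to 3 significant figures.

n(Fe) = 11.8 / 55.85 = 0.2113 mol
Fe²⁺ + 2e⁻ → Fe, so n(e⁻) = 2 × 0.2113 = 0.4226 mol
The cells are in series, so the same charge (and hence the same n(e⁻) = 0.4226 mol) passes through both.
K⁺ + e⁻ → K, so n(K) = 0.4226 mol
m(K) = 0.4226 × 39.10 = 16.5 g

16.5 g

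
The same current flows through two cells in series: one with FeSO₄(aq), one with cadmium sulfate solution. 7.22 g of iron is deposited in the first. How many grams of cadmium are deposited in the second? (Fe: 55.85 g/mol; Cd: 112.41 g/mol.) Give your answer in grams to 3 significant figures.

n(Fe) = 7.22 / 55.85 = 0.1293 mol
Fe²⁺ + 2e⁻ → Fe, so n(e⁻) = 2 × 0.1293 = 0.2586 mol
Same current for the same time ⇒ same n(e⁻) = 0.2586 mol in both cells.
Cd²⁺ + 2e⁻ → Cd, so n(Cd) = 0.2586 / 2 = 0.1293 mol
m(Cd) = 0.1293 × 112.41 = 14.5 g

14.5 g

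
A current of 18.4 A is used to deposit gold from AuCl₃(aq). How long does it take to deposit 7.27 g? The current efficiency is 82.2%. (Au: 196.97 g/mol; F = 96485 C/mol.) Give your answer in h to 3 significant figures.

0.196 h

n(Au) = 7.27 / 196.97 = 0.03691 mol
Au³⁺ + 3e⁻ → Au, so n(e⁻) = 3 × 0.03691 = 0.1107 mol
Q = 0.1107 × 96485 / 0.822 = 12990 C
t = Q / I = 12990 / 18.4 = 706.0 s = 0.196 h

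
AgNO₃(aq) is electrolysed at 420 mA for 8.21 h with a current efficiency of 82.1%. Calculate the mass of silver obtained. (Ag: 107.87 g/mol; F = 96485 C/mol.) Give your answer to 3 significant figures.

Q = 0.420 × 29556 = 12410 C
n(e⁻) = 12410 / 96485 = 0.1286 mol
Ag⁺ + e⁻ → Ag, so theoretical m(Ag) = 0.1286 × 107.87 = 13.87 g
Actual mass = 82.1% × 13.87 = 11.4 g

11.4 g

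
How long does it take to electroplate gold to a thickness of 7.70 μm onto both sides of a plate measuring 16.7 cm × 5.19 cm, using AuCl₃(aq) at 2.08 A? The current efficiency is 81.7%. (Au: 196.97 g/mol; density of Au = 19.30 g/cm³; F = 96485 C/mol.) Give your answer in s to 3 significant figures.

2230 s

Plated area = 2 × 16.7 × 5.19 = 173.3 cm²
Volume = 173.3 × 7.70×10⁻⁴ cm = 0.1334 cm³
m(Au) = 0.1334 × 19.30 = 2.575 g
n(Au) = 2.575 / 196.97 = 0.01307 mol; n(e⁻) = 3 × 0.01307 = 0.03921 mol
Q = 0.03921 × 96485 / 0.817 = 4631 C
t = 4631 / 2.08 = 2226 s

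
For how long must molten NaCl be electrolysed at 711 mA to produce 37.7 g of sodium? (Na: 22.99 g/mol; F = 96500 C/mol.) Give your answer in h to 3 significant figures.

61.8 h

n(Na) = 37.7 / 22.99 = 1.640 mol
Na⁺ + e⁻ → Na, so n(e⁻) = 1.640 mol
Q = 1.640 × 96500 = 1.583×10^5 C
t = Q / I = 1.583×10^5 / 0.711 = 2.226×10^5 s = 61.8 h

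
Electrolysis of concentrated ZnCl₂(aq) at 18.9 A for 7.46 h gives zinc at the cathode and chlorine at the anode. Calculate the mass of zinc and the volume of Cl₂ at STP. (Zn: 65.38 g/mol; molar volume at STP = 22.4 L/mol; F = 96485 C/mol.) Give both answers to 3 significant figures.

172 g Zn; 58.9 L Cl₂

Q = 18.9 × 26856 = 5.076×10^5 C; n(e⁻) = 5.076×10^5 / 96485 = 5.261 mol
Cathode: Zn²⁺ + 2e⁻ → Zn → n(Zn) = 5.261/2 = 2.631 mol → 172 g
Anode: 2Cl⁻ → Cl₂ + 2e⁻ → n(Cl₂) = 5.261/2 = 2.631 mol → 58.9 L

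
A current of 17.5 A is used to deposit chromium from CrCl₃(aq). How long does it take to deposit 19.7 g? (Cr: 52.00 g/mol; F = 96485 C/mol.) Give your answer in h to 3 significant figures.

n(Cr) = 19.7 / 52.00 = 0.3788 mol
Cr³⁺ + 3e⁻ → Cr, so n(e⁻) = 3 × 0.3788 = 1.136 mol
Q = 1.136 × 96485 = 1.096×10^5 C
t = Q / I = 1.096×10^5 / 17.5 = 6263 s = 1.74 h

1.74 h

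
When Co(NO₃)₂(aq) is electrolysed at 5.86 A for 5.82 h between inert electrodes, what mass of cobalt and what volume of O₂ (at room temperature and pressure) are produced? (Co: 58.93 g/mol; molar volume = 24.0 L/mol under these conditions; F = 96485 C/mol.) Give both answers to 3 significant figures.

Q = 5.86 × 20952 = 1.228×10^5 C; n(e⁻) = 1.228×10^5 / 96485 = 1.273 mol
Cathode: Co²⁺ + 2e⁻ → Co → n(Co) = 1.273/2 = 0.6365 mol → 37.5 g
Anode: 2H₂O → O₂ + 4H⁺ + 4e⁻ → n(O₂) = 1.273/4 = 0.3183 mol → 7.64 L

37.5 g Co; 7.64 L O₂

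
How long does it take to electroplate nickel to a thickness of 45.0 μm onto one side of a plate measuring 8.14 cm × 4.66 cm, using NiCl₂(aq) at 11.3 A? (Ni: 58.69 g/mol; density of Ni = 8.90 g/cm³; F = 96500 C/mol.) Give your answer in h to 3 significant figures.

Plated area = 8.14 × 4.66 = 37.93 cm²
Volume = 37.93 × 45.0×10⁻⁴ cm = 0.1707 cm³
m(Ni) = 0.1707 × 8.90 = 1.519 g
n(Ni) = 1.519 / 58.69 = 0.02588 mol; n(e⁻) = 2 × 0.02588 = 0.05176 mol
Q = 0.05176 × 96500 = 4995 C
t = 4995 / 11.3 = 442.0 s = 0.123 h

0.123 h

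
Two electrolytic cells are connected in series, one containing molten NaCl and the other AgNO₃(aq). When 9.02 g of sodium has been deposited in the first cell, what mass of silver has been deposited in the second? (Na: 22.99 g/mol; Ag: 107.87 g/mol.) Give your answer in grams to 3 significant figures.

n(Na) = 9.02 / 22.99 = 0.3923 mol
Na⁺ + e⁻ → Na, so n(e⁻) = 0.3923 mol
Since the cells are in series, n(e⁻) in the Ag cell is also 0.3923 mol.
Ag⁺ + e⁻ → Ag, so n(Ag) = 0.3923 mol
m(Ag) = 0.3923 × 107.87 = 42.3 g

42.3 g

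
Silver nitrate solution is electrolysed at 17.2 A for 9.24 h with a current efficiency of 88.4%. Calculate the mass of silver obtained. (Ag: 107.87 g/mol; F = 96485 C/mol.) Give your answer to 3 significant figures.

Q = 17.2 × 33264 = 5.721×10^5 C
n(e⁻) = 5.721×10^5 / 96485 = 5.929 mol
Ag⁺ + e⁻ → Ag, so theoretical m(Ag) = 5.929 × 107.87 = 639.6 g
Actual mass = 88.4% × 639.6 = 565 g

565 g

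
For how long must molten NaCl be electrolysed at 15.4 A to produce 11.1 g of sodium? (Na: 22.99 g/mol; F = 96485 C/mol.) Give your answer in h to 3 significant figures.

n(Na) = 11.1 / 22.99 = 0.4828 mol
Na⁺ + e⁻ → Na, so n(e⁻) = 0.4828 mol
Q = 0.4828 × 96485 = 46580 C
t = Q / I = 46580 / 15.4 = 3025 s = 0.840 h

0.840 h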